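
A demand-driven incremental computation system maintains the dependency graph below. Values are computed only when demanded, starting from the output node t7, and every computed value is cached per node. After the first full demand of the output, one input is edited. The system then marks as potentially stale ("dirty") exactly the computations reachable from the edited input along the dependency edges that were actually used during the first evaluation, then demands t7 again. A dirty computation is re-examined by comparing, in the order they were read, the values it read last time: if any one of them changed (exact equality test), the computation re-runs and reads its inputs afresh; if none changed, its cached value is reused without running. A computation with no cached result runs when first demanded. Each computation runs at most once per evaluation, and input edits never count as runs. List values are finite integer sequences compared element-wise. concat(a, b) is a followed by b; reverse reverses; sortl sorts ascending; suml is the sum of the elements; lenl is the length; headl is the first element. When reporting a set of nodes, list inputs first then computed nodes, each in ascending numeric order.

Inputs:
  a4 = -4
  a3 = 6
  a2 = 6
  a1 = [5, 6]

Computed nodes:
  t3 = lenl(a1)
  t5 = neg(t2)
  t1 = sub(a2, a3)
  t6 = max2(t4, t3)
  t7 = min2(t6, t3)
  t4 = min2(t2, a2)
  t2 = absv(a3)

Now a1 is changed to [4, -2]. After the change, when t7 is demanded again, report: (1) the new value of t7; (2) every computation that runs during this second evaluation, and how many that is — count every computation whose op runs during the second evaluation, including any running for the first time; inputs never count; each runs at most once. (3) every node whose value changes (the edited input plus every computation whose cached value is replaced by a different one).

First evaluation (everything demanded from the output):
  t2 = absv(6) = 6
  t3 = lenl([5, 6]) = 2
  t4 = min2(6, 6) = 6
  t6 = max2(6, 2) = 6
  t7 = min2(6, 2) = 2

Propagation after the edit:
  t3: runs — a1 [5, 6]->[4, -2]; result 2 (same value as before).
  t6: checked — values it read are unchanged (t4 unchanged, t3 unchanged); reused cached 6 without running.
  t7: checked — values it read are unchanged (t6 unchanged, t3 unchanged); reused cached 2 without running.

Key observation: the change is absorbed at t3 — it re-runs but produces the same value, and the output's value is unchanged.

New value of t7: 2.
Computations that run: t3 — 1 in total.
Values that change: a1.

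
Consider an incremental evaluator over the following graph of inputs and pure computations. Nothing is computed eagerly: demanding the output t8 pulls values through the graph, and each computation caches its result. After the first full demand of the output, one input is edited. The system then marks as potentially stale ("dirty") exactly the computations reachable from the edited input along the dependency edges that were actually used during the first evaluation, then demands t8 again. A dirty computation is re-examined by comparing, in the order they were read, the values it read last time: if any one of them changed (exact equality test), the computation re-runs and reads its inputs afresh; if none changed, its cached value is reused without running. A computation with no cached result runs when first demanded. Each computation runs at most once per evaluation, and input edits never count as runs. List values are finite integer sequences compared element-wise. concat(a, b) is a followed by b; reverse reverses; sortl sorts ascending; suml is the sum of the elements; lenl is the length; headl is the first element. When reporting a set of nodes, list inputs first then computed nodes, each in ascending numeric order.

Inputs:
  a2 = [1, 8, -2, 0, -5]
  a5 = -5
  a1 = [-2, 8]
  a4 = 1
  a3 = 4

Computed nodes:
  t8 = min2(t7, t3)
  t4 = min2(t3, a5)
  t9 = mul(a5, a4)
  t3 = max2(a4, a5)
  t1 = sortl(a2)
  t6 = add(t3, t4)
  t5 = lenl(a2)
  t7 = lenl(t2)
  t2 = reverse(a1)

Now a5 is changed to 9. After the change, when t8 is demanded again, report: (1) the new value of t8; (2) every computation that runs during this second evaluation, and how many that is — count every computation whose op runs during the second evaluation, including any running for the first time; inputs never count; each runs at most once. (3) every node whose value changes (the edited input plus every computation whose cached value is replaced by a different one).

t8 now evaluates to 2.
Run set: t3, t8 (2 run).
Changed values: a5, t3, t8.

Initial pass — values computed on the first demand:
  t2 = reverse([-2, 8]) = [8, -2]
  t3 = max2(1, -5) = 1
  t7 = lenl([8, -2]) = 2
  t8 = min2(2, 1) = 1

Second demand — change propagation:
  t3: re-runs because a5 -5->9; new result 9.
  t8: re-runs because t3 1->9; new result 2.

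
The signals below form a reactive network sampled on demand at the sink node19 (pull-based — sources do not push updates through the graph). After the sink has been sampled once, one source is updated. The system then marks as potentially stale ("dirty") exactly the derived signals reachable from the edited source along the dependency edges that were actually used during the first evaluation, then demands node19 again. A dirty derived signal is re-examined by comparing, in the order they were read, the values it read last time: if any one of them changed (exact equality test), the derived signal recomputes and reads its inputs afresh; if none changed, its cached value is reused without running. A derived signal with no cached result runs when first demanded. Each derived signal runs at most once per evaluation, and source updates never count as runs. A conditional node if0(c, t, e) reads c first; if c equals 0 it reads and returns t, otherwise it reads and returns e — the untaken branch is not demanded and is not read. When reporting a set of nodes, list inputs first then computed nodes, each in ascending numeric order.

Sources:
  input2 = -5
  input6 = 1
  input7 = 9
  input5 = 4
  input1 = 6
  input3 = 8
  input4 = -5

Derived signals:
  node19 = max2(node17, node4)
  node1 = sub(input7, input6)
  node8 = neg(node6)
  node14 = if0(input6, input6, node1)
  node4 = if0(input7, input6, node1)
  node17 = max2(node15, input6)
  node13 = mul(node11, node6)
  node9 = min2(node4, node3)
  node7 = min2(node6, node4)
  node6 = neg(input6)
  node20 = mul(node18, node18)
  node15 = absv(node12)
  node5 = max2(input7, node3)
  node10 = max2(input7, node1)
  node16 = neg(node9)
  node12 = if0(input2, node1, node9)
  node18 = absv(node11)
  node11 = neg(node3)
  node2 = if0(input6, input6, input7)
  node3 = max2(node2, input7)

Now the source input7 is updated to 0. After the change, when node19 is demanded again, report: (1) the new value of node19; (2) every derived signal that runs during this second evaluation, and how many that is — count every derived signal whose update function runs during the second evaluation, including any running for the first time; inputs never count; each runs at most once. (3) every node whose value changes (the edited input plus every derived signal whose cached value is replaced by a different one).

Initial pass — values computed on the first demand:
  node1 = sub(9, 1) = 8
  node2 = if0(input6=1 -> else branch input7) = 9
  node3 = max2(9, 9) = 9
  node4 = if0(input7=9 -> else branch node1) = 8
  node9 = min2(8, 9) = 8
  node12 = if0(input2=-5 -> else branch node9) = 8
  node15 = absv(8) = 8
  node17 = max2(8, 1) = 8
  node19 = max2(8, 8) = 8

Second demand — change propagation:
  node1: dirty yet unreached — the second evaluation never asks for it.
  node2: re-runs because input7 9->0; new result 0.
  node3: re-runs because node2 9->0; input7 9->0; new result 0.
  node4: re-runs because input7 9->0; new result 1.
  node9: re-runs because node4 8->1; node3 9->0; new result 0.
  node12: re-runs because node9 8->0; new result 0.
  node15: re-runs because node12 8->0; new result 0.
  node17: re-runs because node15 8->0; new result 1.
  node19: re-runs because node17 8->1; node4 8->1; new result 1.

The important point: the flipped condition redirects demand; node1 is left stale, never re-checked.

node19 now evaluates to 1.
Run set: node2, node3, node4, node9, node12, node15, node17, node19 (8 run).
Changed values: input7, node2, node3, node4, node9, node12, node15, node17, node19.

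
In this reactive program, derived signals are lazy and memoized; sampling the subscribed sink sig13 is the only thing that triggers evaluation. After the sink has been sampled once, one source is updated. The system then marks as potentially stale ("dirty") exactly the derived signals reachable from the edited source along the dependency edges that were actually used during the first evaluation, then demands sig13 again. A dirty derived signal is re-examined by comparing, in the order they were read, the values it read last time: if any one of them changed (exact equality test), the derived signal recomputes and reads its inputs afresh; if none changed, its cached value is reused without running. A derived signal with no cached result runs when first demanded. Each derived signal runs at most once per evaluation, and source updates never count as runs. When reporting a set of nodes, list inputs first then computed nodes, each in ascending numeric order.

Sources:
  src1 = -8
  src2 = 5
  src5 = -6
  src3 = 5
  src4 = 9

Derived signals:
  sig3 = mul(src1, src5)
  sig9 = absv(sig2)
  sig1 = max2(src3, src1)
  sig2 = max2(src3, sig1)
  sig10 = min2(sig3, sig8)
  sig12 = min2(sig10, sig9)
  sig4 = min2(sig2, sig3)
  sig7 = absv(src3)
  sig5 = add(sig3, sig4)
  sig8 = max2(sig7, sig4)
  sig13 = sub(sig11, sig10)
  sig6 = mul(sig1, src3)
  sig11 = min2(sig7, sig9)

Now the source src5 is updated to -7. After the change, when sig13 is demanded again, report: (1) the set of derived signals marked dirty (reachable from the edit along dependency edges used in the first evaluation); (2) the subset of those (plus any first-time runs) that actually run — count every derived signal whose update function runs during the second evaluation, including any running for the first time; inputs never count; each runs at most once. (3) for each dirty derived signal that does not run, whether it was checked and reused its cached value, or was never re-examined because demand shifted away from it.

First demand of the output computes:
  sig1 = max2(5, -8) = 5
  sig2 = max2(5, 5) = 5
  sig3 = mul(-8, -6) = 48
  sig4 = min2(5, 48) = 5
  sig7 = absv(5) = 5
  sig8 = max2(5, 5) = 5
  sig9 = absv(5) = 5
  sig10 = min2(48, 5) = 5
  sig11 = min2(5, 5) = 5
  sig13 = sub(5, 5) = 0

After the edit, cleaning proceeds:
  sig3: a read changed (src5 -6->-7) — executes, giving 56.
  sig4: a read changed (sig3 48->56) — executes, giving 5 — identical to its old value.
  sig8: dirty, but its reads are unchanged (sig7 unchanged, sig4 unchanged); cached 5 stands.
  sig10: a read changed (sig3 48->56) — executes, giving 5 — identical to its old value.
  sig13: dirty, but its reads are unchanged (sig11 unchanged, sig10 unchanged); cached 0 stands.

Note where the cutoff bites: sig8 is checked, finds nothing changed, and keeps its cache.

The edit dirties: sig3, sig4, sig8, sig10, sig13.
3 derived signals run: sig3, sig4, sig10.
Cache hits after checking: sig8, sig13.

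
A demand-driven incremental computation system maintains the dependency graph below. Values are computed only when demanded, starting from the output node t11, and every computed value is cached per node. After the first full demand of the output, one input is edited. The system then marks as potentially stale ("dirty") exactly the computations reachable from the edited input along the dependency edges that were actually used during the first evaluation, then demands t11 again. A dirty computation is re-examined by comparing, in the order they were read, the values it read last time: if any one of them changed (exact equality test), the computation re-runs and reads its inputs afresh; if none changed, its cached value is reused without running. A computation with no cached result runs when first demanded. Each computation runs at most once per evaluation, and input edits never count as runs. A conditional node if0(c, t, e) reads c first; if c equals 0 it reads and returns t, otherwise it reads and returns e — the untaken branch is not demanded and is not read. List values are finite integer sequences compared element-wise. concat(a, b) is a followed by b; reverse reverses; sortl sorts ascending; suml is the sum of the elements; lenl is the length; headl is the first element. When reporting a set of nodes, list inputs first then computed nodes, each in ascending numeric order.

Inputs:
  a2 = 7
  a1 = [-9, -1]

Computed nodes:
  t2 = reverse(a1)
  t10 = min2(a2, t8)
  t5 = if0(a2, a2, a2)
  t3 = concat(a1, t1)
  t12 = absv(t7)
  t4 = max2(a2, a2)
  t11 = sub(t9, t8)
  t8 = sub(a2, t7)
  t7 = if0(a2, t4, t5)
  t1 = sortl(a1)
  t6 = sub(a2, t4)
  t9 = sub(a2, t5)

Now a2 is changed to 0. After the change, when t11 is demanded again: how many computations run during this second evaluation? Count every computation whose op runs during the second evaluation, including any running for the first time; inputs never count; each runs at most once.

Computations that run: t4, t5, t7, t8, t9 — 5 in total.
Key observation: a condition flipped, so demand reaches new nodes — t4 runs for the first time.

First evaluation (everything demanded from the output):
  t5 = if0(a2=7 -> else branch a2) = 7
  t7 = if0(a2=7 -> else branch t5) = 7
  t8 = sub(7, 7) = 0
  t9 = sub(7, 7) = 0
  t11 = sub(0, 0) = 0

Propagation after the edit:
  t4: demanded for the first time — runs, produces 0.
  t5: runs — a2 7->0; a2 7->0; result 0.
  t7: runs — a2 7->0; t5 7->0; result 0.
  t8: runs — a2 7->0; t7 7->0; result 0 (same value as before).
  t9: runs — a2 7->0; t5 7->0; result 0 (same value as before).
  t11: checked — values it read are unchanged (t9 unchanged, t8 unchanged); reused cached 0 without running.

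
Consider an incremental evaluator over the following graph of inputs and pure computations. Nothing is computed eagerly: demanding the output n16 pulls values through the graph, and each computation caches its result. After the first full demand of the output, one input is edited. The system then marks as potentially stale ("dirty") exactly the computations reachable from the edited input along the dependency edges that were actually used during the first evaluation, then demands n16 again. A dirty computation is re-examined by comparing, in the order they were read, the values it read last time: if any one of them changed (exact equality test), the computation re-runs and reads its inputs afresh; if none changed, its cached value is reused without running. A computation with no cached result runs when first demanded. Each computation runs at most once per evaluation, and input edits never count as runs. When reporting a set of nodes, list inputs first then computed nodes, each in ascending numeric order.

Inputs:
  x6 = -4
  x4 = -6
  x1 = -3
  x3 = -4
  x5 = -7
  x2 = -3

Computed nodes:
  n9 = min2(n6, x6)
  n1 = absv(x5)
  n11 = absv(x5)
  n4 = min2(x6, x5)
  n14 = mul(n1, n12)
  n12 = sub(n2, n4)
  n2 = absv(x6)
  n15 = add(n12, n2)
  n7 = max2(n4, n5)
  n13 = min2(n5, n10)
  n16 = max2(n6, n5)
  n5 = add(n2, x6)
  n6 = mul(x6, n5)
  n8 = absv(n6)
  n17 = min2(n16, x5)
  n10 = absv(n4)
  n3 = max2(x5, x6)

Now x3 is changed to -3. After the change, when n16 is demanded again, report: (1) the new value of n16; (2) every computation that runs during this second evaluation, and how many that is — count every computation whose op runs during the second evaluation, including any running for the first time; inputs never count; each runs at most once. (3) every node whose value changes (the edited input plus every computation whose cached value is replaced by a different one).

Initial pass — values computed on the first demand:
  n2 = absv(-4) = 4
  n5 = add(4, -4) = 0
  n6 = mul(-4, 0) = 0
  n16 = max2(0, 0) = 0

Second demand — change propagation:
  no demanded computation ever read x3, so the edit dirties nothing and nothing runs.

The important point: nothing the output needs ever reads x3, so the edit is invisible to it.

n16 now evaluates to 0.
Run set: none (0 run).
Changed values: x3.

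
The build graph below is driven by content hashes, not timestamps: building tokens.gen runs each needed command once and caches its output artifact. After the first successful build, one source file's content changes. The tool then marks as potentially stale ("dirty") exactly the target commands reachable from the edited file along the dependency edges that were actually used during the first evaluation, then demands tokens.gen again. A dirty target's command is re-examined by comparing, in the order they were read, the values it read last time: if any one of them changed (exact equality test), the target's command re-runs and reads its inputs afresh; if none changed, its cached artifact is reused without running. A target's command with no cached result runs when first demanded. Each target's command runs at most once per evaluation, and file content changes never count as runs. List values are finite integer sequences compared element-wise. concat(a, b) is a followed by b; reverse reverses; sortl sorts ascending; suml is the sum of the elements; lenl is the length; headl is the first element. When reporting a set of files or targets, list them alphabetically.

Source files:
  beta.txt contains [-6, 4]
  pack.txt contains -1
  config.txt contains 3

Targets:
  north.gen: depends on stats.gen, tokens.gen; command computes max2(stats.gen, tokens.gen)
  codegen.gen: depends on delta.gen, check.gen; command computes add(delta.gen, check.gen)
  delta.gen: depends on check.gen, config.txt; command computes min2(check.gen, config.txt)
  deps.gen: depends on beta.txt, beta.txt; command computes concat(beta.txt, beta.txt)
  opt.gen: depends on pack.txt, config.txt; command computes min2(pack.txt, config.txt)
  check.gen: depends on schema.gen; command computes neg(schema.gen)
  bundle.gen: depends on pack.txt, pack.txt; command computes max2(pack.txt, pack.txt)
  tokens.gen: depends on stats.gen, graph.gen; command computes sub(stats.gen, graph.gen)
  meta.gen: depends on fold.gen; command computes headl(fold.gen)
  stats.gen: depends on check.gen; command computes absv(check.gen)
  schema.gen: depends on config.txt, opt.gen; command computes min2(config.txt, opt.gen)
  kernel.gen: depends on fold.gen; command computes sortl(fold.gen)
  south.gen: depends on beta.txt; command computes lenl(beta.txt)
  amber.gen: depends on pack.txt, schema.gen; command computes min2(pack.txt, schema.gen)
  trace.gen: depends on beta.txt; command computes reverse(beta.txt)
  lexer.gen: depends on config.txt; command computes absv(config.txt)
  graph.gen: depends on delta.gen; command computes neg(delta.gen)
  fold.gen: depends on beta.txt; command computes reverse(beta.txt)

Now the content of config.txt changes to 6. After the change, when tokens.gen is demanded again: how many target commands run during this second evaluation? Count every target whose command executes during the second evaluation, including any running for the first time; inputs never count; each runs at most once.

Initial pass — values computed on the first demand:
  opt.gen = min2(-1, 3) = -1
  schema.gen = min2(3, -1) = -1
  check.gen = neg(-1) = 1
  delta.gen = min2(1, 3) = 1
  graph.gen = neg(1) = -1
  stats.gen = absv(1) = 1
  tokens.gen = sub(1, -1) = 2

Second demand — change propagation:
  opt.gen: re-runs because config.txt 3->6; new result -1 (unchanged).
  schema.gen: re-runs because config.txt 3->6; new result -1 (unchanged).
  check.gen: re-examined; everything it read last time is the same (schema.gen unchanged) — cache 1 kept, no run.
  delta.gen: re-runs because config.txt 3->6; new result 1 (unchanged).
  graph.gen: re-examined; everything it read last time is the same (delta.gen unchanged) — cache -1 kept, no run.
  stats.gen: re-examined; everything it read last time is the same (check.gen unchanged) — cache 1 kept, no run.
  tokens.gen: re-examined; everything it read last time is the same (stats.gen unchanged, graph.gen unchanged) — cache 2 kept, no run.

The important point: at check.gen every value read last time is unchanged, so the dirty flag clears without a run.

Run set: delta.gen, opt.gen, schema.gen (3 run).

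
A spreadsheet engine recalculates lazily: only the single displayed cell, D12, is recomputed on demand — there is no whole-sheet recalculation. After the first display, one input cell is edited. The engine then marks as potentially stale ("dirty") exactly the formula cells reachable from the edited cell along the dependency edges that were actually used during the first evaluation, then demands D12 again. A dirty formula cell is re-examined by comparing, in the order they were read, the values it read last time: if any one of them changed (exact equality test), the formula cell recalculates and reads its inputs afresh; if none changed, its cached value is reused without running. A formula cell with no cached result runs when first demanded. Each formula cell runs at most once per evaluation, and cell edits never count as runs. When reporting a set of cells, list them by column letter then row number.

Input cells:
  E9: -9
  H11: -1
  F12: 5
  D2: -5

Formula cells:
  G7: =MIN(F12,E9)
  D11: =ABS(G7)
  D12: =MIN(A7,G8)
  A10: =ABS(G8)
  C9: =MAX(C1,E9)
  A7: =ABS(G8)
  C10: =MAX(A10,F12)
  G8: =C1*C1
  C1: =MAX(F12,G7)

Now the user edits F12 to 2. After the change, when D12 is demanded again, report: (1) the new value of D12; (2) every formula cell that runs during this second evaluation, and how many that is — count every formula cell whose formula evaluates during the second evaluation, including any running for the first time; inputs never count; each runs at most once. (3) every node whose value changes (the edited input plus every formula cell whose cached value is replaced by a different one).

New value of D12: 4.
Formula cells that run: A7, C1, D12, G7, G8 — 5 in total.
Values that change: A7, C1, D12, F12, G8.

First evaluation (everything demanded from the output):
  G7 = MIN(5, -9) = -9
  C1 = MAX(5, -9) = 5
  G8 = 5 * 5 = 25
  A7 = ABS(25) = 25
  D12 = MIN(25, 25) = 25

Propagation after the edit:
  G7: runs — F12 5->2; result -9 (same value as before).
  C1: runs — F12 5->2; result 2.
  G8: runs — C1 5->2; C1 5->2; result 4.
  A7: runs — G8 25->4; result 4.
  D12: runs — A7 25->4; G8 25->4; result 4.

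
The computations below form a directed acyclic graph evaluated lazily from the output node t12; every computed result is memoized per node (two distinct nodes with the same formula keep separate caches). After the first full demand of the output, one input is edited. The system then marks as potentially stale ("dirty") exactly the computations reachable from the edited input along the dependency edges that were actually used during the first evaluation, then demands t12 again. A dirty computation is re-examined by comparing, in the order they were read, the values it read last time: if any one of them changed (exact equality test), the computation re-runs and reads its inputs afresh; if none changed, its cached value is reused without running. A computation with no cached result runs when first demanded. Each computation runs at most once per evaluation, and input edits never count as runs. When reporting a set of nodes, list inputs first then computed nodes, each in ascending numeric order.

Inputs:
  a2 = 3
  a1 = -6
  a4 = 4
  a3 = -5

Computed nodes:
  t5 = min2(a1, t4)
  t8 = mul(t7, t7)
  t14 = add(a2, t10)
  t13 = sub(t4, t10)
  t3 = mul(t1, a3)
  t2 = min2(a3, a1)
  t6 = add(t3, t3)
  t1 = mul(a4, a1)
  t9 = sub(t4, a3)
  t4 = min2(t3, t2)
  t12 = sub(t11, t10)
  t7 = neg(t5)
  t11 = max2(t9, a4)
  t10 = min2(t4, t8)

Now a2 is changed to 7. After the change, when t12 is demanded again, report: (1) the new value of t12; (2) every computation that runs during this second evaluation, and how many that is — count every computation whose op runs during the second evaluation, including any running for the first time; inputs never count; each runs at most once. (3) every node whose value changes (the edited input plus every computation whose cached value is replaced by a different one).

Demanding t12 again yields 10.
0 computations run: none.
The nodes whose values change: a2.
Note the shortcut — a2 feeds only undemanded nodes, so no recomputation happens.

First demand of the output computes:
  t1 = mul(4, -6) = -24
  t2 = min2(-5, -6) = -6
  t3 = mul(-24, -5) = 120
  t4 = min2(120, -6) = -6
  t5 = min2(-6, -6) = -6
  t7 = neg(-6) = 6
  t8 = mul(6, 6) = 36
  t9 = sub(-6, -5) = -1
  t10 = min2(-6, 36) = -6
  t11 = max2(-1, 4) = 4
  t12 = sub(4, -6) = 10

After the edit, cleaning proceeds:
  a2 only reaches undemanded nodes; the second demand re-runs nothing.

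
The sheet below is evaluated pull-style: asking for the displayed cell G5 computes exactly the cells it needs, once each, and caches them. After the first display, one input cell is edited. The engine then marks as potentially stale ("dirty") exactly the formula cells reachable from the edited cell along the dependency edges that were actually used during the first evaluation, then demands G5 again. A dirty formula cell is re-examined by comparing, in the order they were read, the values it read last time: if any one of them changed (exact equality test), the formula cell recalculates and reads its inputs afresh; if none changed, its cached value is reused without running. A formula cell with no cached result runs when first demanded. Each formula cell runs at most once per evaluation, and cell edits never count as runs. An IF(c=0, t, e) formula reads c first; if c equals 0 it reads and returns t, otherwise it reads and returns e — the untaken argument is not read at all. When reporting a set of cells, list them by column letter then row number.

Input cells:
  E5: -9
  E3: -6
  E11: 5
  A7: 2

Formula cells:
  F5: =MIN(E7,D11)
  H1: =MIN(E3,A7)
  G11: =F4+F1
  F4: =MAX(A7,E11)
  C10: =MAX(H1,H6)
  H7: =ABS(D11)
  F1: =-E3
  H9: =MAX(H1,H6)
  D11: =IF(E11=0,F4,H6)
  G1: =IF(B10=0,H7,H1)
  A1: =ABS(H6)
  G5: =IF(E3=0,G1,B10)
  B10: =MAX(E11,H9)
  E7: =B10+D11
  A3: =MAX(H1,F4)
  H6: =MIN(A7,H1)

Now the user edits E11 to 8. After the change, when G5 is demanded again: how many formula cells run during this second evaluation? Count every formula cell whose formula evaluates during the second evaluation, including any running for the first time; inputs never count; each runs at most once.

First demand of the output computes:
  H1 = MIN(-6, 2) = -6
  H6 = MIN(2, -6) = -6
  H9 = MAX(-6, -6) = -6
  B10 = MAX(5, -6) = 5
  G5 = IF(E3=0: E3=-6 -> else branch B10) = 5

After the edit, cleaning proceeds:
  B10: a read changed (E11 5->8) — executes, giving 8.
  G5: a read changed (B10 5->8) — executes, giving 8.

2 formula cells run: B10, G5.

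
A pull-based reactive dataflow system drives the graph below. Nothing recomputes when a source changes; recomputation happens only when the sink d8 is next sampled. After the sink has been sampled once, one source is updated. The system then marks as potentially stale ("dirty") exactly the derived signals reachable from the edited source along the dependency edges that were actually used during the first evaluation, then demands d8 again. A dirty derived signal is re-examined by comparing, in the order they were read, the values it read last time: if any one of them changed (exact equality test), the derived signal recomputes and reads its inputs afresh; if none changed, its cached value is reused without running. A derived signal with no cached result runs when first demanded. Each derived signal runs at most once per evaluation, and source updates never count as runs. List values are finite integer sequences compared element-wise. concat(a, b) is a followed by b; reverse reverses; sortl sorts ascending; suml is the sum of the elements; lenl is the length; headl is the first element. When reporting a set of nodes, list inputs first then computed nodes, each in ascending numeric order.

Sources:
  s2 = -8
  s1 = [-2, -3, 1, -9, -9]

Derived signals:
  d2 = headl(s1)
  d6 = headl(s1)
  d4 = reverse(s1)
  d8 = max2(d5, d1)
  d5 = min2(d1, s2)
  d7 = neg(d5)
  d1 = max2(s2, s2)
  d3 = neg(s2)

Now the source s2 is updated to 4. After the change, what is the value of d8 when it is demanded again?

New value of d8: 4.

First evaluation (everything demanded from the output):
  d1 = max2(-8, -8) = -8
  d5 = min2(-8, -8) = -8
  d8 = max2(-8, -8) = -8

Propagation after the edit:
  d1: runs — s2 -8->4; s2 -8->4; result 4.
  d5: runs — d1 -8->4; s2 -8->4; result 4.
  d8: runs — d5 -8->4; d1 -8->4; result 4.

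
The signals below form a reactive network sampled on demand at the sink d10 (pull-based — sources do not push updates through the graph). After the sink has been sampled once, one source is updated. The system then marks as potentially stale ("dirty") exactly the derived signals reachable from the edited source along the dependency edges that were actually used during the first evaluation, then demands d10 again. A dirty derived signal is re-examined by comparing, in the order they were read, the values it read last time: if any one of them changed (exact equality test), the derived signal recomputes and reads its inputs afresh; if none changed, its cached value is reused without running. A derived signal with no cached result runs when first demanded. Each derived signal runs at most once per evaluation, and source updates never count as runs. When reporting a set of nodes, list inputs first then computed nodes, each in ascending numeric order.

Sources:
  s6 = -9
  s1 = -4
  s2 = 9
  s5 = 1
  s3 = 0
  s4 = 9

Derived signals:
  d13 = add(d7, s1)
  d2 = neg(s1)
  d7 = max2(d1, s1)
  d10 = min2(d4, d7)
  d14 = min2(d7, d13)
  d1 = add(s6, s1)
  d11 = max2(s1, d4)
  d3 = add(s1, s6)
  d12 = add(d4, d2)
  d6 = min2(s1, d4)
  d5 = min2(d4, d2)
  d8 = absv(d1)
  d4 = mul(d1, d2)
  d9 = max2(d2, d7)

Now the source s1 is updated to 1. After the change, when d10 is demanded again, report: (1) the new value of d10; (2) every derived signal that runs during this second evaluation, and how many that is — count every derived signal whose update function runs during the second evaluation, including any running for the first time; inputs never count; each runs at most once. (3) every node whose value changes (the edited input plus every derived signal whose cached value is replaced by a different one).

Initial pass — values computed on the first demand:
  d1 = add(-9, -4) = -13
  d2 = neg(-4) = 4
  d4 = mul(-13, 4) = -52
  d7 = max2(-13, -4) = -4
  d10 = min2(-52, -4) = -52

Second demand — change propagation:
  d1: re-runs because s1 -4->1; new result -8.
  d2: re-runs because s1 -4->1; new result -1.
  d4: re-runs because d1 -13->-8; d2 4->-1; new result 8.
  d7: re-runs because d1 -13->-8; s1 -4->1; new result 1.
  d10: re-runs because d4 -52->8; d7 -4->1; new result 1.

d10 now evaluates to 1.
Run set: d1, d2, d4, d7, d10 (5 run).
Changed values: s1, d1, d2, d4, d7, d10.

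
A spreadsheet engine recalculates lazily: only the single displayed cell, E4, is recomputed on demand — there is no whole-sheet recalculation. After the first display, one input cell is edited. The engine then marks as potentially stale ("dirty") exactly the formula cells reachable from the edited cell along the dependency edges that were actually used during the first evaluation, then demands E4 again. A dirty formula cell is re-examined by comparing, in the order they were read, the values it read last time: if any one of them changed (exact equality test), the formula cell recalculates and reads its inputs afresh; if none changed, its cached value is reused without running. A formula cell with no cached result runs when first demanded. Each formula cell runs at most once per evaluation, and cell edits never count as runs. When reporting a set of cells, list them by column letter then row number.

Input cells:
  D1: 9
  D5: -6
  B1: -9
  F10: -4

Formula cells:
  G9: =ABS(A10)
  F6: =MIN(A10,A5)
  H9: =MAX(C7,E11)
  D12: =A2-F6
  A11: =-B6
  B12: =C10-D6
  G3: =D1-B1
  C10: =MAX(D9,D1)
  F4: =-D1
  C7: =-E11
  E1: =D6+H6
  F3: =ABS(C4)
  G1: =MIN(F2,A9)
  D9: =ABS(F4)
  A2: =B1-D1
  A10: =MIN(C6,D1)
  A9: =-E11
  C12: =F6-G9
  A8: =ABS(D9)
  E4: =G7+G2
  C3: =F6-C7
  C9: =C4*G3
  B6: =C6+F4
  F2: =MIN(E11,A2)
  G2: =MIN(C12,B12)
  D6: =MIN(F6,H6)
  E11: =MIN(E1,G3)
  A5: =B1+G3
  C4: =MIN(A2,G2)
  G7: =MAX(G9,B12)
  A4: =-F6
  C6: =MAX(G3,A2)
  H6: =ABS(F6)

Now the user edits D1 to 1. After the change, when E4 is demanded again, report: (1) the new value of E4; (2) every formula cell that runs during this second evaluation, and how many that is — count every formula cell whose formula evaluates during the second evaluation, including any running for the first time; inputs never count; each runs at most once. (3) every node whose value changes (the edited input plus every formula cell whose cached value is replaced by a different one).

New value of E4: 1.
Formula cells that run: A2, A5, A10, B12, C6, C10, C12, D6, D9, E4, F4, F6, G3, G7, G9, H6 — 16 in total.
Values that change: A2, A5, A10, C6, C10, D1, D6, D9, E4, F4, F6, G3, G7, G9, H6.
Key observation: the cutoff stops propagation at G2 — its inputs' values are unchanged, so it reuses its cache.

First evaluation (everything demanded from the output):
  A2 = -9 - 9 = -18
  F4 = -(9) = -9
  D9 = ABS(-9) = 9
  C10 = MAX(9, 9) = 9
  G3 = 9 - -9 = 18
  A5 = -9 + 18 = 9
  C6 = MAX(18, -18) = 18
  A10 = MIN(18, 9) = 9
  F6 = MIN(9, 9) = 9
  G9 = ABS(9) = 9
  C12 = 9 - 9 = 0
  H6 = ABS(9) = 9
  D6 = MIN(9, 9) = 9
  B12 = 9 - 9 = 0
  G2 = MIN(0, 0) = 0
  G7 = MAX(9, 0) = 9
  E4 = 9 + 0 = 9

Propagation after the edit:
  A2: runs — D1 9->1; result -10.
  F4: runs — D1 9->1; result -1.
  D9: runs — F4 -9->-1; result 1.
  C10: runs — D9 9->1; D1 9->1; result 1.
  G3: runs — D1 9->1; result 10.
  A5: runs — G3 18->10; result 1.
  C6: runs — G3 18->10; A2 -18->-10; result 10.
  A10: runs — C6 18->10; D1 9->1; result 1.
  F6: runs — A10 9->1; A5 9->1; result 1.
  G9: runs — A10 9->1; result 1.
  C12: runs — F6 9->1; G9 9->1; result 0 (same value as before).
  H6: runs — F6 9->1; result 1.
  D6: runs — F6 9->1; H6 9->1; result 1.
  B12: runs — C10 9->1; D6 9->1; result 0 (same value as before).
  G2: checked — values it read are unchanged (C12 unchanged, B12 unchanged); reused cached 0 without running.
  G7: runs — G9 9->1; result 1.
  E4: runs — G7 9->1; result 1.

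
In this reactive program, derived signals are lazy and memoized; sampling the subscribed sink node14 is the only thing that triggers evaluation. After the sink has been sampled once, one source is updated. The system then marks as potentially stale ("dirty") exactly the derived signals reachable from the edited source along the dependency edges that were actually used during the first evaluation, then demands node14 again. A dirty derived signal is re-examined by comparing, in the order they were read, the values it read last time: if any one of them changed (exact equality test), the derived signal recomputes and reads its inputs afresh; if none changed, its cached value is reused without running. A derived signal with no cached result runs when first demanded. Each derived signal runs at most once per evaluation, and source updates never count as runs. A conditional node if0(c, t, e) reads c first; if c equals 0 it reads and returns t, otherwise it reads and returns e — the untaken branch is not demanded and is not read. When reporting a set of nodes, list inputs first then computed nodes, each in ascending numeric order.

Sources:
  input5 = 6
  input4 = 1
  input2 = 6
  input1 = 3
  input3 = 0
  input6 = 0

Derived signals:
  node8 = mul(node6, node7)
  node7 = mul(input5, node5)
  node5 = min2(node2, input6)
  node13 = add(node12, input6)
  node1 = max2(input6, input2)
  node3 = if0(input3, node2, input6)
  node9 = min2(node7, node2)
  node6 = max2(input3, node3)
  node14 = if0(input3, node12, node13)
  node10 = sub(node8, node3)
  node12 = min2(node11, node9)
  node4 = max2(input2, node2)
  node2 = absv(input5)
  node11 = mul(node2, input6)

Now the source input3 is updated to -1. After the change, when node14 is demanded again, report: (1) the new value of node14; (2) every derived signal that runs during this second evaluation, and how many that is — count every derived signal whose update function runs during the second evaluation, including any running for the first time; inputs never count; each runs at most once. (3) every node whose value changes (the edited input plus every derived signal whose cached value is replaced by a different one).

Demanding node14 again yields 0.
2 derived signals run: node13, node14.
The nodes whose values change: input3.
Note the branch switch — node13 had no cache and runs now for the first time.

First demand of the output computes:
  node2 = absv(6) = 6
  node5 = min2(6, 0) = 0
  node7 = mul(6, 0) = 0
  node9 = min2(0, 6) = 0
  node11 = mul(6, 0) = 0
  node12 = min2(0, 0) = 0
  node14 = if0(input3=0 -> then branch node12) = 0

After the edit, cleaning proceeds:
  node13: had never run; runs now, result 0.
  node14: a read changed (input3 0->-1) — executes, giving 0 — identical to its old value.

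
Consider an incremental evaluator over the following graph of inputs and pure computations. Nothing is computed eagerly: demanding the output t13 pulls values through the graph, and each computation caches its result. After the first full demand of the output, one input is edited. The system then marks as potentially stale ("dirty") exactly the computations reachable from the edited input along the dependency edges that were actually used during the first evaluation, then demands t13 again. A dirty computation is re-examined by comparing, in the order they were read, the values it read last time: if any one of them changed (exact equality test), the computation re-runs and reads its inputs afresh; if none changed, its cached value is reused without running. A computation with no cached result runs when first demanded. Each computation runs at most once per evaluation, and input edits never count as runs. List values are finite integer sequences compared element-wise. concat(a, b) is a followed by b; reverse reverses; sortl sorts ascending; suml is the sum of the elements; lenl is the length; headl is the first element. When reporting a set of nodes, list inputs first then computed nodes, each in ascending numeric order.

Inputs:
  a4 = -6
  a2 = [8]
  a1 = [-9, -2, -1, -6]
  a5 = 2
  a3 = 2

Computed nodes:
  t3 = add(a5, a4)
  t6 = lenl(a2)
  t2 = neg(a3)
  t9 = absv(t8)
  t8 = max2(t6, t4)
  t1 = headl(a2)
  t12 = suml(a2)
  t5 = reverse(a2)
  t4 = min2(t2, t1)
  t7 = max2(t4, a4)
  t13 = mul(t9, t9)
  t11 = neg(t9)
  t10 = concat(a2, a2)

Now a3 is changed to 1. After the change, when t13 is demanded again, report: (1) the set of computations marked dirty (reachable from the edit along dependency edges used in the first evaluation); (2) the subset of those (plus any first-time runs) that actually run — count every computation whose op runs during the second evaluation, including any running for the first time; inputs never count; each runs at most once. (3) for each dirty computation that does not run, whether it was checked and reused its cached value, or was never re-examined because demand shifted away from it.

Dirty set: t2, t4, t8, t9, t13.
Run set: t2, t4, t8 (3 run).
Re-examined without running (cache reused): t9, t13.
The important point: t8 recomputes to an identical value, and the output ends up unchanged.

Initial pass — values computed on the first demand:
  t1 = headl([8]) = 8
  t2 = neg(2) = -2
  t4 = min2(-2, 8) = -2
  t6 = lenl([8]) = 1
  t8 = max2(1, -2) = 1
  t9 = absv(1) = 1
  t13 = mul(1, 1) = 1

Second demand — change propagation:
  t2: re-runs because a3 2->1; new result -1.
  t4: re-runs because t2 -2->-1; new result -1.
  t8: re-runs because t4 -2->-1; new result 1 (unchanged).
  t9: re-examined; everything it read last time is the same (t8 unchanged) — cache 1 kept, no run.
  t13: re-examined; everything it read last time is the same (t9 unchanged, t9 unchanged) — cache 1 kept, no run.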